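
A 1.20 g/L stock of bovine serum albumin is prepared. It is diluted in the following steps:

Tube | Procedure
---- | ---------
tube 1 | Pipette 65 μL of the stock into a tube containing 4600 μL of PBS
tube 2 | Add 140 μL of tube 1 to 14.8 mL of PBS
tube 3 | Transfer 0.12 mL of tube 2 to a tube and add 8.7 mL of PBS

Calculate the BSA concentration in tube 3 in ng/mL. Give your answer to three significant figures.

Step 1: 65 μL + 4600 μL = 4665 μL total → factor 4665/65 = 71.769
Step 2: 140 μL + 14.8 mL = 14940 μL total → factor 14940/140 = 106.71
Step 3: 0.12 mL + 8.7 mL = 8.82 mL total → factor 8.82/0.12 = 73.5
Dilution factor through tube 3 = 71.769 × 106.71 × 73.5 = 5.6292 × 10^5
[tube 3] = 1.20 g/L / 5.6292 × 10^5 = 2.132 × 10^-6 g/L = 2.13 ng/mL

2.13 ng/mL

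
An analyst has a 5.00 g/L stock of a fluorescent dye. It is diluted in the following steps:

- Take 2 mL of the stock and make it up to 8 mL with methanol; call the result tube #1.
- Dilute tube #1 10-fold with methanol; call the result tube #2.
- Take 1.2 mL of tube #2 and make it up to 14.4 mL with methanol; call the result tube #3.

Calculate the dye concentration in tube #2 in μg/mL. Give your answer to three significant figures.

Step 1: 2 mL brought to 8 mL → factor 8/2 = 4
Step 2: 10-fold → factor 10
Dilution factor through tube #2 = 4 × 10 = 40
[tube #2] = 5.00 g/L / 40 = 0.1250 g/L = 125 μg/mL

125 μg/mL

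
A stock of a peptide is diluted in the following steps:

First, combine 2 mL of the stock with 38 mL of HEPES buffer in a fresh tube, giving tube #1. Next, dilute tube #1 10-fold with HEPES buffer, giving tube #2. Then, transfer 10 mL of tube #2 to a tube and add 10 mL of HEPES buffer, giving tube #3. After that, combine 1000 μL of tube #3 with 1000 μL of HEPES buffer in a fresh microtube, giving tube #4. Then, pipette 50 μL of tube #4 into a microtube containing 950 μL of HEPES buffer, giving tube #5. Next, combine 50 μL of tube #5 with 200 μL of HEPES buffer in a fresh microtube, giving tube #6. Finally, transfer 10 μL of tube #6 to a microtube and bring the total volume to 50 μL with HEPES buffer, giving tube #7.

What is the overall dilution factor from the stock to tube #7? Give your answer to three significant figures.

4.00 × 10^5

Step 1: 2 mL + 38 mL = 40 mL total → factor 40/2 = 20
Step 2: 10-fold → factor 10
Step 3: 10 mL + 10 mL = 20 mL total → factor 20/10 = 2
Step 4: 1000 μL + 1000 μL = 2000 μL total → factor 2000/1000 = 2
Step 5: 50 μL + 950 μL = 1000 μL total → factor 1000/50 = 20
Step 6: 50 μL + 200 μL = 250 μL total → factor 250/50 = 5
Step 7: 10 μL brought to 50 μL → factor 50/10 = 5
Overall dilution factor = 20 × 10 × 2 × 2 × 20 × 5 × 5 = 4 × 10^5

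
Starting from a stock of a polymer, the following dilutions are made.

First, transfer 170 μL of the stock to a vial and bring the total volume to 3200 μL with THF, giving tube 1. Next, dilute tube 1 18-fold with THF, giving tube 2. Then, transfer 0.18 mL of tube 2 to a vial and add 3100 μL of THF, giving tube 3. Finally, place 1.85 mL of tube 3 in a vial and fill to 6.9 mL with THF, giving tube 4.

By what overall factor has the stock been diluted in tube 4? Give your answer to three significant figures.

2.30 × 10^4

Step 1: 170 μL brought to 3200 μL → factor 3200/170 = 18.824
Step 2: 18-fold → factor 18
Step 3: 0.18 mL + 3100 μL = 3.28 mL total → factor 3.28/0.18 = 18.222
Step 4: 1.85 mL brought to 6.9 mL → factor 6.9/1.85 = 3.7297
Overall dilution factor = 18.824 × 18 × 18.222 × 3.7297 = 23028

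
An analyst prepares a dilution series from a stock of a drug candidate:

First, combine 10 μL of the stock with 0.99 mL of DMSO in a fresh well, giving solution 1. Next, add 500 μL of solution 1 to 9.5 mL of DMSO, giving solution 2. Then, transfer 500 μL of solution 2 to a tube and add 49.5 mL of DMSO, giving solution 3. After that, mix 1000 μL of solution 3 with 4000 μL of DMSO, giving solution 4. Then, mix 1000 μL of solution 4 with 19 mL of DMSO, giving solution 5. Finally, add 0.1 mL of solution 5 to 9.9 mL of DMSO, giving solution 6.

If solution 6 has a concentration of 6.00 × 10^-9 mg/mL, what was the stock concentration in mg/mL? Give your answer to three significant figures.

12.0 mg/mL

Step 1: 10 μL + 0.99 mL = 1000 μL total → factor 1000/10 = 100
Step 2: 500 μL + 9.5 mL = 10000 μL total → factor 10000/500 = 20
Step 3: 500 μL + 49.5 mL = 50000 μL total → factor 50000/500 = 100
Step 4: 1000 μL + 4000 μL = 5000 μL total → factor 5000/1000 = 5
Step 5: 1000 μL + 19 mL = 20000 μL total → factor 20000/1000 = 20
Step 6: 0.1 mL + 9.9 mL = 10 mL total → factor 10/0.1 = 100
Overall dilution factor = 100 × 20 × 100 × 5 × 20 × 100 = 2 × 10^9
Stock = 6.00 × 10^-9 mg/mL × 2 × 10^9 = 12.0 mg/mL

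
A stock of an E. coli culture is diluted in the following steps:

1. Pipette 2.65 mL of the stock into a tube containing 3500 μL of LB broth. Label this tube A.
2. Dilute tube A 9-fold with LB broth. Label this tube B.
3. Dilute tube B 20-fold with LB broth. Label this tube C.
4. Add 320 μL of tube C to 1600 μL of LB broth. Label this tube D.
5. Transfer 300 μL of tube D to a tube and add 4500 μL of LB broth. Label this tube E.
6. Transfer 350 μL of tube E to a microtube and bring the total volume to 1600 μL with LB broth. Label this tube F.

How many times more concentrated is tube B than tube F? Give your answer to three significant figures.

Step 1: 2.65 mL + 3500 μL = 6.15 mL total → factor 6.15/2.65 = 2.3208
Step 2: 9-fold → factor 9
Step 3: 20-fold → factor 20
Step 4: 320 μL + 1600 μL = 1920 μL total → factor 1920/320 = 6
Step 5: 300 μL + 4500 μL = 4800 μL total → factor 4800/300 = 16
Step 6: 350 μL brought to 1600 μL → factor 1600/350 = 4.5714
Dilution factor to tube B = 20.887; to tube F = 1.8333 × 10^5
[tube B]/[tube F] = (factor to tube F)/(factor to tube B) = 1.8333 × 10^5/20.887 = 8.78 × 10^3

8.78 × 10^3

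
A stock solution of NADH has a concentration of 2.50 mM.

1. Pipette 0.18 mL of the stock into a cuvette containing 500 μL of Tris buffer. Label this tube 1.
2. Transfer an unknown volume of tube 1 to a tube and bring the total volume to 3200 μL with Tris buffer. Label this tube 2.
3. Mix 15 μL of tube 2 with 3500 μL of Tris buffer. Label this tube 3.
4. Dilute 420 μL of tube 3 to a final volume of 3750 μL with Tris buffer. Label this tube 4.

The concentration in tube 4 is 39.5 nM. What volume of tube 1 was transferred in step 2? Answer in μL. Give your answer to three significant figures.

Step 1: 0.18 mL + 500 μL = 0.68 mL total → factor 0.68/0.18 = 3.7778
Step 2: v brought to 3200 μL → factor = 3200 μL/v
Step 3: 15 μL + 3500 μL = 3515 μL total → factor 3515/15 = 234.33
Step 4: 420 μL brought to 3750 μL → factor 3750/420 = 8.9286
Product of known-step factors = 7904.1
Overall factor = 2.50 mM / (39.5 nM) = 63291
Step-2 factor = 63291 / 7904.1 = 8.0074
v = 3200 μL / 8.0074 = 400 μL

400 μL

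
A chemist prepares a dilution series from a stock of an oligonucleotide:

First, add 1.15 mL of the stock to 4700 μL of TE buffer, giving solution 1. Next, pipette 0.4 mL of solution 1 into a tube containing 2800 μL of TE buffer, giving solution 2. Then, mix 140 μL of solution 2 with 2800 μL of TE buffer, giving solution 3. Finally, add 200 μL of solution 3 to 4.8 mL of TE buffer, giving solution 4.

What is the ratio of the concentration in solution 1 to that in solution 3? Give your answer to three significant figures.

168

Step 1: 1.15 mL + 4700 μL = 5.85 mL total → factor 5.85/1.15 = 5.087
Step 2: 0.4 mL + 2800 μL = 3.2 mL total → factor 3.2/0.4 = 8
Step 3: 140 μL + 2800 μL = 2940 μL total → factor 2940/140 = 21
Dilution factor to solution 1 = 5.087; to solution 3 = 854.61
[solution 1]/[solution 3] = (factor to solution 3)/(factor to solution 1) = 854.61/5.087 = 168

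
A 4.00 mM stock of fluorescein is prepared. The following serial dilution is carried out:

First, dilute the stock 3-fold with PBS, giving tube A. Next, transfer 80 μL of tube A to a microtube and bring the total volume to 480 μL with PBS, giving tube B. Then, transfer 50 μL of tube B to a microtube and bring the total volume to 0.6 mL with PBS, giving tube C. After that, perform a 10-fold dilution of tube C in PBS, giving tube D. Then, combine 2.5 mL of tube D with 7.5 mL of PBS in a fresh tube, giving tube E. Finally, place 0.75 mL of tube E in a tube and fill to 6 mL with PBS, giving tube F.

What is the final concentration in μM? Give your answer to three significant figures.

0.0579 μM

Step 1: 3-fold → factor 3
Step 2: 80 μL brought to 480 μL → factor 480/80 = 6
Step 3: 50 μL brought to 0.6 mL → factor 600/50 = 12
Step 4: 10-fold → factor 10
Step 5: 2.5 mL + 7.5 mL = 10 mL total → factor 10/2.5 = 4
Step 6: 0.75 mL brought to 6 mL → factor 6/0.75 = 8
Overall dilution factor = 3 × 6 × 12 × 10 × 4 × 8 = 69120
Final = 4.00 mM / 69120 = 5.787 × 10^-5 mM = 0.0579 μM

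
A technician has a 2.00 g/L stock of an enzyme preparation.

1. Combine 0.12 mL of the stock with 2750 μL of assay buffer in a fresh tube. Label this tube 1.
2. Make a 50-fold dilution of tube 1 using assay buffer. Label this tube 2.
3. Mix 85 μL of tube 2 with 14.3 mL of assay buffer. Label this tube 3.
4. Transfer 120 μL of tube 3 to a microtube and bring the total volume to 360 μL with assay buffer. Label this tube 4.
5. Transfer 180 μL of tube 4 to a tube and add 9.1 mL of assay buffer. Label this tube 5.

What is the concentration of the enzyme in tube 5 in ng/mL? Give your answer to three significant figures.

0.0639 ng/mL

Step 1: 0.12 mL + 2750 μL = 2.87 mL total → factor 2.87/0.12 = 23.917
Step 2: 50-fold → factor 50
Step 3: 85 μL + 14.3 mL = 14385 μL total → factor 14385/85 = 169.24
Step 4: 120 μL brought to 360 μL → factor 360/120 = 3
Step 5: 180 μL + 9.1 mL = 9280 μL total → factor 9280/180 = 51.556
Overall dilution factor = 23.917 × 50 × 169.24 × 3 × 51.556 = 3.1301 × 10^7
Final = 2.00 g/L / 3.1301 × 10^7 = 6.390 × 10^-8 g/L = 0.0639 ng/mL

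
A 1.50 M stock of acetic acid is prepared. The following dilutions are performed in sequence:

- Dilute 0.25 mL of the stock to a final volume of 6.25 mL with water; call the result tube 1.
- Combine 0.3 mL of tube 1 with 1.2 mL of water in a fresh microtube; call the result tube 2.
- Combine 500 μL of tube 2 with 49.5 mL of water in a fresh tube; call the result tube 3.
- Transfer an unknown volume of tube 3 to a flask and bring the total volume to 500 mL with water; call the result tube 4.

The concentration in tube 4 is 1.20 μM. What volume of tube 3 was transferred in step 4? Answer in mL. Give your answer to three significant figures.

5.00 mL

Step 1: 0.25 mL brought to 6.25 mL → factor 6.25/0.25 = 25
Step 2: 0.3 mL + 1.2 mL = 1.5 mL total → factor 1.5/0.3 = 5
Step 3: 500 μL + 49.5 mL = 50000 μL total → factor 50000/500 = 100
Step 4: v brought to 500 mL → factor = 500 mL/v
Product of known-step factors = 12500
Overall factor = 1.50 M / (1.20 μM) = 1.25 × 10^6
Step-4 factor = 1.25 × 10^6 / 12500 = 100
v = 500 mL / 100 = 5.00 mL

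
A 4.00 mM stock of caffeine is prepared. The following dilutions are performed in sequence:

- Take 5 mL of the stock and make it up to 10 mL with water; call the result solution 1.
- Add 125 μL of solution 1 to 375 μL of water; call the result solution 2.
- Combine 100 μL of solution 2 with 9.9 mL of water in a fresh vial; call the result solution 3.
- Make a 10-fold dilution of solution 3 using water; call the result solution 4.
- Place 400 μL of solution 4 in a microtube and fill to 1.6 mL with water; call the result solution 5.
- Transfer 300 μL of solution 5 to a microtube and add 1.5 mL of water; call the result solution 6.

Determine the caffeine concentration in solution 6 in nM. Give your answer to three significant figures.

20.8 nM

Step 1: 5 mL brought to 10 mL → factor 10/5 = 2
Step 2: 125 μL + 375 μL = 500 μL total → factor 500/125 = 4
Step 3: 100 μL + 9.9 mL = 10000 μL total → factor 10000/100 = 100
Step 4: 10-fold → factor 10
Step 5: 400 μL brought to 1.6 mL → factor 1600/400 = 4
Step 6: 300 μL + 1.5 mL = 1800 μL total → factor 1800/300 = 6
Overall dilution factor = 2 × 4 × 100 × 10 × 4 × 6 = 1.92 × 10^5
Final = 4.00 mM / 1.92 × 10^5 = 2.083 × 10^-5 mM = 20.8 nM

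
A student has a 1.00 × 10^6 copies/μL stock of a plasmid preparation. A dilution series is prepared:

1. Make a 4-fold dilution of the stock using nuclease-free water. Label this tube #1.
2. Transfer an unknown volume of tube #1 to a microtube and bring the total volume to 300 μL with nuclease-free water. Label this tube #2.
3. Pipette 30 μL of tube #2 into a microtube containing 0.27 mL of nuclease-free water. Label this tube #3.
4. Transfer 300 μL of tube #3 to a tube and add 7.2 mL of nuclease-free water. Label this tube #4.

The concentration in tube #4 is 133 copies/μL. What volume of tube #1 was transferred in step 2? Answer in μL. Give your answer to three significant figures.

39.9 μL

Step 1: 4-fold → factor 4
Step 2: v brought to 300 μL → factor = 300 μL/v
Step 3: 30 μL + 0.27 mL = 300 μL total → factor 300/30 = 10
Step 4: 300 μL + 7.2 mL = 7500 μL total → factor 7500/300 = 25
Product of known-step factors = 1000
Overall factor = 1.00 × 10^6 copies/μL / (133 copies/μL) = 7518.8
Step-2 factor = 7518.8 / 1000 = 7.5188
v = 300 μL / 7.5188 = 39.9 μL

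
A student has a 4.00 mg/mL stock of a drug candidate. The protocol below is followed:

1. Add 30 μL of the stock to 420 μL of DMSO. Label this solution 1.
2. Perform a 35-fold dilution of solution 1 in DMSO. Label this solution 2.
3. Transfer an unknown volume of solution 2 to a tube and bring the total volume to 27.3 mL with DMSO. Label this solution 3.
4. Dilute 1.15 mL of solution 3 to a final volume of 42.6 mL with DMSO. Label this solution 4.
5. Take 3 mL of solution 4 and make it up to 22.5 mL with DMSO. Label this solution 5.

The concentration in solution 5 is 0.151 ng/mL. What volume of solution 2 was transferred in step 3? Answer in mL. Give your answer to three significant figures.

Step 1: 30 μL + 420 μL = 450 μL total → factor 450/30 = 15
Step 2: 35-fold → factor 35
Step 3: v brought to 27.3 mL → factor = 27.3 mL/v
Step 4: 1.15 mL brought to 42.6 mL → factor 42.6/1.15 = 37.043
Step 5: 3 mL brought to 22.5 mL → factor 22.5/3 = 7.5
Product of known-step factors = 1.4586 × 10^5
Overall factor = 4.00 mg/mL / (0.151 ng/mL) = 2.649 × 10^7
Step-3 factor = 2.649 × 10^7 / 1.4586 × 10^5 = 181.61
v = 27.3 mL / 181.61 = 0.150 mL

0.150 mL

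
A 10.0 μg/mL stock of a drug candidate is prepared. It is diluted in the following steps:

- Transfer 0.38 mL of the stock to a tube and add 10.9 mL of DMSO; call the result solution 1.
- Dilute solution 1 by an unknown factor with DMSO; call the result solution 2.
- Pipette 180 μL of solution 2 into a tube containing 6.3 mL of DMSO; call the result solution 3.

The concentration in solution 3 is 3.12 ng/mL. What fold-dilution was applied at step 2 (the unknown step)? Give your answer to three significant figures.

Step 1: 0.38 mL + 10.9 mL = 11.28 mL total → factor 11.28/0.38 = 29.684
Step 2: unknown factor x
Step 3: 180 μL + 6.3 mL = 6480 μL total → factor 6480/180 = 36
Product of known-step factors = 1068.6
Overall factor = 10.0 μg/mL / (3.12 ng/mL) = 3205.1
x = 3205.1 / 1068.6 = 3.00

3.00-fold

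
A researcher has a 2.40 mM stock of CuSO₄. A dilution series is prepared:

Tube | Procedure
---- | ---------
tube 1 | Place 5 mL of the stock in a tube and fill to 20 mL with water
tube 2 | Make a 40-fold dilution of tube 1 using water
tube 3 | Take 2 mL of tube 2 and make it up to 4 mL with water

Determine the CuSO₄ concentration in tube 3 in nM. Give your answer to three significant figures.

Step 1: 5 mL brought to 20 mL → factor 20/5 = 4
Step 2: 40-fold → factor 40
Step 3: 2 mL brought to 4 mL → factor 4/2 = 2
Overall dilution factor = 4 × 40 × 2 = 320
Final = 2.40 mM / 320 = 0.007500 mM = 7.50 × 10^3 nM

7.50 × 10^3 nM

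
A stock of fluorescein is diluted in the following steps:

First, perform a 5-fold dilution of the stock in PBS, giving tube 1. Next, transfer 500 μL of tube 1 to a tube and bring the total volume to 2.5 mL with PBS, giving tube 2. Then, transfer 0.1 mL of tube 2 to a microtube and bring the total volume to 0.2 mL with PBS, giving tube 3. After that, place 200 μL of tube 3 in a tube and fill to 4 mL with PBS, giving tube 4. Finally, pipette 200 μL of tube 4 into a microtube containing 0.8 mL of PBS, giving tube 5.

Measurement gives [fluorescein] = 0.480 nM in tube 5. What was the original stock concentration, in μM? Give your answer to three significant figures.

Step 1: 5-fold → factor 5
Step 2: 500 μL brought to 2.5 mL → factor 2500/500 = 5
Step 3: 0.1 mL brought to 0.2 mL → factor 0.2/0.1 = 2
Step 4: 200 μL brought to 4 mL → factor 4000/200 = 20
Step 5: 200 μL + 0.8 mL = 1000 μL total → factor 1000/200 = 5
Overall dilution factor = 5 × 5 × 2 × 20 × 5 = 5000
Stock = 0.480 nM × 5000 = 2400 nM = 2.40 μM

2.40 μM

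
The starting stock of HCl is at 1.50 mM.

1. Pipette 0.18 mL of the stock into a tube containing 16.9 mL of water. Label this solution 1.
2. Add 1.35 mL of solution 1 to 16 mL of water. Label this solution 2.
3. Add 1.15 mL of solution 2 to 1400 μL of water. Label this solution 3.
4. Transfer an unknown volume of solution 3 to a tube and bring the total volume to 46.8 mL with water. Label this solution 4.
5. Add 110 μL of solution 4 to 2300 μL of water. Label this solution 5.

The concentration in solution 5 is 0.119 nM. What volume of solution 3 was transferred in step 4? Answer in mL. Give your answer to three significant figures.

Step 1: 0.18 mL + 16.9 mL = 17.08 mL total → factor 17.08/0.18 = 94.889
Step 2: 1.35 mL + 16 mL = 17.35 mL total → factor 17.35/1.35 = 12.852
Step 3: 1.15 mL + 1400 μL = 2.55 mL total → factor 2.55/1.15 = 2.2174
Step 4: v brought to 46.8 mL → factor = 46.8 mL/v
Step 5: 110 μL + 2300 μL = 2410 μL total → factor 2410/110 = 21.909
Product of known-step factors = 59244
Overall factor = 1.50 mM / (0.119 nM) = 1.2605 × 10^7
Step-4 factor = 1.2605 × 10^7 / 59244 = 212.76
v = 46.8 mL / 212.76 = 0.220 mL

0.220 mL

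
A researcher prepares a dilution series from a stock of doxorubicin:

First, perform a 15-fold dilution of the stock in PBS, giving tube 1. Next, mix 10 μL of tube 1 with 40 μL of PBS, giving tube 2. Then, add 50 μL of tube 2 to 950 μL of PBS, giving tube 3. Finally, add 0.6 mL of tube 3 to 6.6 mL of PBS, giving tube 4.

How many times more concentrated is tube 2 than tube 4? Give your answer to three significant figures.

240

Step 1: 15-fold → factor 15
Step 2: 10 μL + 40 μL = 50 μL total → factor 50/10 = 5
Step 3: 50 μL + 950 μL = 1000 μL total → factor 1000/50 = 20
Step 4: 0.6 mL + 6.6 mL = 7.2 mL total → factor 7.2/0.6 = 12
Dilution factor to tube 2 = 75; to tube 4 = 18000
[tube 2]/[tube 4] = (factor to tube 4)/(factor to tube 2) = 18000/75 = 240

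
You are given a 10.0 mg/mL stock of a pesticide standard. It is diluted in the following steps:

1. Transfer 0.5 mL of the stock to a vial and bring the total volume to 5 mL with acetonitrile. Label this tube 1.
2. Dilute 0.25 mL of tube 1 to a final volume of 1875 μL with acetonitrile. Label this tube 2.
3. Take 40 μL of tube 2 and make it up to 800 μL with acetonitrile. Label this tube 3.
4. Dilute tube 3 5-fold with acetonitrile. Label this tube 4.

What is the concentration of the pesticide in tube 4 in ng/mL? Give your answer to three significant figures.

1.33 × 10^3 ng/mL

Step 1: 0.5 mL brought to 5 mL → factor 5/0.5 = 10
Step 2: 0.25 mL brought to 1875 μL → factor 1.875/0.25 = 7.5
Step 3: 40 μL brought to 800 μL → factor 800/40 = 20
Step 4: 5-fold → factor 5
Overall dilution factor = 10 × 7.5 × 20 × 5 = 7500
Final = 10.0 mg/mL / 7500 = 0.001333 mg/mL = 1.33 × 10^3 ng/mL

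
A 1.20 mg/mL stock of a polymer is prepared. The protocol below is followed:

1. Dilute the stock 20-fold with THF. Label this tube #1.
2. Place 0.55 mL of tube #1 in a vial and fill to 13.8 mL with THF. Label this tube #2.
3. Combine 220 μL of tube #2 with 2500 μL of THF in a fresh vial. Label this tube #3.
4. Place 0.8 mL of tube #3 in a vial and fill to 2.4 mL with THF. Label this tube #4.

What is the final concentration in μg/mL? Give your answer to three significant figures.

0.0645 μg/mL

Step 1: 20-fold → factor 20
Step 2: 0.55 mL brought to 13.8 mL → factor 13.8/0.55 = 25.091
Step 3: 220 μL + 2500 μL = 2720 μL total → factor 2720/220 = 12.364
Step 4: 0.8 mL brought to 2.4 mL → factor 2.4/0.8 = 3
Overall dilution factor = 20 × 25.091 × 12.364 × 3 = 18613
Final = 1.20 mg/mL / 18613 = 6.447 × 10^-5 mg/mL = 0.0645 μg/mL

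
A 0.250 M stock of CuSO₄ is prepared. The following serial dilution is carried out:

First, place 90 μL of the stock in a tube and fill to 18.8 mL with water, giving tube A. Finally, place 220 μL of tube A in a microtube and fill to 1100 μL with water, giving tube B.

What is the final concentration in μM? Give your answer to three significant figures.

239 μM

Step 1: 90 μL brought to 18.8 mL → factor 18800/90 = 208.89
Step 2: 220 μL brought to 1100 μL → factor 1100/220 = 5
Overall dilution factor = 208.89 × 5 = 1044.4
Final = 0.250 M / 1044.4 = 0.0002394 M = 239 μM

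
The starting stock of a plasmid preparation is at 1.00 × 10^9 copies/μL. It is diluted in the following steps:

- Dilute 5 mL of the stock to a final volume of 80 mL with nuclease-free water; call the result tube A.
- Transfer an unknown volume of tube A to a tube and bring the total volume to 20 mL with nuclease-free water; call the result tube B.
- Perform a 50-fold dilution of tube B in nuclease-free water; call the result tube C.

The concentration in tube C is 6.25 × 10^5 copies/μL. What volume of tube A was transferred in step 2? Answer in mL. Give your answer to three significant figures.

Step 1: 5 mL brought to 80 mL → factor 80/5 = 16
Step 2: v brought to 20 mL → factor = 20 mL/v
Step 3: 50-fold → factor 50
Product of known-step factors = 800
Overall factor = 1.00 × 10^9 copies/μL / (6.25 × 10^5 copies/μL) = 1600
Step-2 factor = 1600 / 800 = 2
v = 20 mL / 2 = 10.0 mL

10.0 mL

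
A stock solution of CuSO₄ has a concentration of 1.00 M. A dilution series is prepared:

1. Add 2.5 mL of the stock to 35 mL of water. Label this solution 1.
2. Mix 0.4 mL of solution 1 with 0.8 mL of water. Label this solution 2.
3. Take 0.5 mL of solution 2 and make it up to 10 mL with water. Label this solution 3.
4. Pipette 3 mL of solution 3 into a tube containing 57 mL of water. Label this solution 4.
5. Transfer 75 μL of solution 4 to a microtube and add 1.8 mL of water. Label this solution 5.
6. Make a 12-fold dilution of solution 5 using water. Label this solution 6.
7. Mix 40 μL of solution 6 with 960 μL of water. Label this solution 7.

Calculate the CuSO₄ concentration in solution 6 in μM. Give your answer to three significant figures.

0.185 μM

Step 1: 2.5 mL + 35 mL = 37.5 mL total → factor 37.5/2.5 = 15
Step 2: 0.4 mL + 0.8 mL = 1.2 mL total → factor 1.2/0.4 = 3
Step 3: 0.5 mL brought to 10 mL → factor 10/0.5 = 20
Step 4: 3 mL + 57 mL = 60 mL total → factor 60/3 = 20
Step 5: 75 μL + 1.8 mL = 1875 μL total → factor 1875/75 = 25
Step 6: 12-fold → factor 12
Dilution factor through solution 6 = 15 × 3 × 20 × 20 × 25 × 12 = 5.4 × 10^6
[solution 6] = 1.00 M / 5.4 × 10^6 = 1.852 × 10^-7 M = 0.185 μM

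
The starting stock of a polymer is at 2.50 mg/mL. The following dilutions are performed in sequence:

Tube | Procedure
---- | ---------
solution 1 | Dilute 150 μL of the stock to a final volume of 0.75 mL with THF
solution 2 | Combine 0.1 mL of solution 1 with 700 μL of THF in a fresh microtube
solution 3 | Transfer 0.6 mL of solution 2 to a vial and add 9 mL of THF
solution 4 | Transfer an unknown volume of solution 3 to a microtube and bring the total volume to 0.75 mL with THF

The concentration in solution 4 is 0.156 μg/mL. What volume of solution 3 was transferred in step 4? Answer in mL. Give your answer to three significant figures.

0.0300 mL

Step 1: 150 μL brought to 0.75 mL → factor 750/150 = 5
Step 2: 0.1 mL + 700 μL = 0.8 mL total → factor 0.8/0.1 = 8
Step 3: 0.6 mL + 9 mL = 9.6 mL total → factor 9.6/0.6 = 16
Step 4: v brought to 0.75 mL → factor = 0.75 mL/v
Product of known-step factors = 640
Overall factor = 2.50 mg/mL / (0.156 μg/mL) = 16026
Step-4 factor = 16026 / 640 = 25.04
v = 0.75 mL / 25.04 = 0.0300 mL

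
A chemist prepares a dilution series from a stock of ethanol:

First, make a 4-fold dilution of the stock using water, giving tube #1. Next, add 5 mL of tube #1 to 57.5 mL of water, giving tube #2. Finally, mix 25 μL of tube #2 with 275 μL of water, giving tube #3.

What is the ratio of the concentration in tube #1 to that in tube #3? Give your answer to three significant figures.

150

Step 1: 4-fold → factor 4
Step 2: 5 mL + 57.5 mL = 62.5 mL total → factor 62.5/5 = 12.5
Step 3: 25 μL + 275 μL = 300 μL total → factor 300/25 = 12
Dilution factor to tube #1 = 4; to tube #3 = 600
[tube #1]/[tube #3] = (factor to tube #3)/(factor to tube #1) = 600/4 = 150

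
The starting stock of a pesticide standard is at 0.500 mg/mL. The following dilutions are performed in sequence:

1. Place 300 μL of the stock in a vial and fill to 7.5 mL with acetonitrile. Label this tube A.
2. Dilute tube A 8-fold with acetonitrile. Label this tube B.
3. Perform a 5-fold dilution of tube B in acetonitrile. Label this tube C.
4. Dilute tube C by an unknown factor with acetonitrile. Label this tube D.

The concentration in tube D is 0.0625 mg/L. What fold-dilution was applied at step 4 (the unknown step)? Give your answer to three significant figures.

Step 1: 300 μL brought to 7.5 mL → factor 7500/300 = 25
Step 2: 8-fold → factor 8
Step 3: 5-fold → factor 5
Step 4: unknown factor x
Product of known-step factors = 1000
Overall factor = 0.500 mg/mL / (0.0625 mg/L) = 8000
x = 8000 / 1000 = 8.00

8.00-fold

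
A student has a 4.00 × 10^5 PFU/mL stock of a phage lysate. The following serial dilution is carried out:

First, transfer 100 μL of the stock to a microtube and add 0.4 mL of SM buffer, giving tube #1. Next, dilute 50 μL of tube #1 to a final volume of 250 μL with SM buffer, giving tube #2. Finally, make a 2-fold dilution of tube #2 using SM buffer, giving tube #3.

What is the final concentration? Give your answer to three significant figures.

Step 1: 100 μL + 0.4 mL = 500 μL total → factor 500/100 = 5
Step 2: 50 μL brought to 250 μL → factor 250/50 = 5
Step 3: 2-fold → factor 2
Overall dilution factor = 5 × 5 × 2 = 50
Final = 4.00 × 10^5 PFU/mL / 50 = 8.00 × 10^3 PFU/mL

8.00 × 10^3 PFU/mL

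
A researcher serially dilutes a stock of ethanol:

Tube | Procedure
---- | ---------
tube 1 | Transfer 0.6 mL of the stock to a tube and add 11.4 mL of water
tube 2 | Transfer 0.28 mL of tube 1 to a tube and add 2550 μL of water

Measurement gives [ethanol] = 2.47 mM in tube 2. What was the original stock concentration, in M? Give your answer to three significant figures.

Step 1: 0.6 mL + 11.4 mL = 12 mL total → factor 12/0.6 = 20
Step 2: 0.28 mL + 2550 μL = 2.83 mL total → factor 2.83/0.28 = 10.107
Overall dilution factor = 20 × 10.107 = 202.14
Stock = 2.47 mM × 202.14 = 499.3 mM = 0.499 M

0.499 M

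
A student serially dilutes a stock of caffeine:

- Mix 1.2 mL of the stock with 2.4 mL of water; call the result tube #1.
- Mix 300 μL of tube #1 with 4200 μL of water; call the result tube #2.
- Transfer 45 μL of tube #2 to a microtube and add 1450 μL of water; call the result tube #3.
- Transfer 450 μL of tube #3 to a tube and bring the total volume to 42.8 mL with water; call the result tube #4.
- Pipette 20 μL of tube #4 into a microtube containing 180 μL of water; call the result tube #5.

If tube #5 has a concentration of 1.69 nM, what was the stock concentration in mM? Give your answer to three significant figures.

2.40 mM

Step 1: 1.2 mL + 2.4 mL = 3.6 mL total → factor 3.6/1.2 = 3
Step 2: 300 μL + 4200 μL = 4500 μL total → factor 4500/300 = 15
Step 3: 45 μL + 1450 μL = 1495 μL total → factor 1495/45 = 33.222
Step 4: 450 μL brought to 42.8 mL → factor 42800/450 = 95.111
Step 5: 20 μL + 180 μL = 200 μL total → factor 200/20 = 10
Overall dilution factor = 3 × 15 × 33.222 × 95.111 × 10 = 1.4219 × 10^6
Stock = 1.69 nM × 1.4219 × 10^6 = 2.403 × 10^6 nM = 2.40 mM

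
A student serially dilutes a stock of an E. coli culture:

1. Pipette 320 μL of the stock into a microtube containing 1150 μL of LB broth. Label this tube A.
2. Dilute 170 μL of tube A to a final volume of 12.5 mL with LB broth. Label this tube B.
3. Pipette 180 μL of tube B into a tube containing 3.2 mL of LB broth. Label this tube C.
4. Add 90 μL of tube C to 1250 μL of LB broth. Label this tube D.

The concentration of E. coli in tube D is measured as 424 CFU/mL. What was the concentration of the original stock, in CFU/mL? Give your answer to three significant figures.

4.00 × 10^7 CFU/mL

Step 1: 320 μL + 1150 μL = 1470 μL total → factor 1470/320 = 4.5938
Step 2: 170 μL brought to 12.5 mL → factor 12500/170 = 73.529
Step 3: 180 μL + 3.2 mL = 3380 μL total → factor 3380/180 = 18.778
Step 4: 90 μL + 1250 μL = 1340 μL total → factor 1340/90 = 14.889
Overall dilution factor = 4.5938 × 73.529 × 18.778 × 14.889 = 94435
Stock = 424 CFU/mL × 94435 = 4.00 × 10^7 CFU/mL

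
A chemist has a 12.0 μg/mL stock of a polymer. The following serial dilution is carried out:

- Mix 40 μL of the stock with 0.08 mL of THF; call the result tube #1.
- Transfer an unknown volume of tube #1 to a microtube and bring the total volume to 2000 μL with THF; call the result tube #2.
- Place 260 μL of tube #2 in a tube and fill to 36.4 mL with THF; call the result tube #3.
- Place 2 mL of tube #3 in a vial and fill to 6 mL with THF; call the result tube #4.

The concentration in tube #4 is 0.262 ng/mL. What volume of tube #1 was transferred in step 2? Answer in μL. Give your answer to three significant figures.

Step 1: 40 μL + 0.08 mL = 120 μL total → factor 120/40 = 3
Step 2: v brought to 2000 μL → factor = 2000 μL/v
Step 3: 260 μL brought to 36.4 mL → factor 36400/260 = 140
Step 4: 2 mL brought to 6 mL → factor 6/2 = 3
Product of known-step factors = 1260
Overall factor = 12.0 μg/mL / (0.262 ng/mL) = 45802
Step-2 factor = 45802 / 1260 = 36.35
v = 2000 μL / 36.35 = 55.0 μL

55.0 μL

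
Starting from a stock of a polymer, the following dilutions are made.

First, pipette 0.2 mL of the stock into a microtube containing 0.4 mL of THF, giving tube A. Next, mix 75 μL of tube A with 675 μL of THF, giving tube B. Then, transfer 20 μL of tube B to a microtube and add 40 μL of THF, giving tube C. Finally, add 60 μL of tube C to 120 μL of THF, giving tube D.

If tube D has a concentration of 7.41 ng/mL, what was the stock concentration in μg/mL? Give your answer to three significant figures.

Step 1: 0.2 mL + 0.4 mL = 0.6 mL total → factor 0.6/0.2 = 3
Step 2: 75 μL + 675 μL = 750 μL total → factor 750/75 = 10
Step 3: 20 μL + 40 μL = 60 μL total → factor 60/20 = 3
Step 4: 60 μL + 120 μL = 180 μL total → factor 180/60 = 3
Overall dilution factor = 3 × 10 × 3 × 3 = 270
Stock = 7.41 ng/mL × 270 = 2001 ng/mL = 2.00 μg/mL

2.00 μg/mL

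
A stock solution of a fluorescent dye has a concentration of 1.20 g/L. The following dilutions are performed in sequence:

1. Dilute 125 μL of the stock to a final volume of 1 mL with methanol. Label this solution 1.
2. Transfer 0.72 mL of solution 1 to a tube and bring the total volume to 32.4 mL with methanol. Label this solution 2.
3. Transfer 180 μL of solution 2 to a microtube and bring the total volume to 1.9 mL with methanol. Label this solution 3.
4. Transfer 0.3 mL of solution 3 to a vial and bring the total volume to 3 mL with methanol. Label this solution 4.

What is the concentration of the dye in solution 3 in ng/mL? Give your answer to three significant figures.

Step 1: 125 μL brought to 1 mL → factor 1000/125 = 8
Step 2: 0.72 mL brought to 32.4 mL → factor 32.4/0.72 = 45
Step 3: 180 μL brought to 1.9 mL → factor 1900/180 = 10.556
Dilution factor through solution 3 = 8 × 45 × 10.556 = 3800
[solution 3] = 1.20 g/L / 3800 = 0.0003158 g/L = 316 ng/mL

316 ng/mL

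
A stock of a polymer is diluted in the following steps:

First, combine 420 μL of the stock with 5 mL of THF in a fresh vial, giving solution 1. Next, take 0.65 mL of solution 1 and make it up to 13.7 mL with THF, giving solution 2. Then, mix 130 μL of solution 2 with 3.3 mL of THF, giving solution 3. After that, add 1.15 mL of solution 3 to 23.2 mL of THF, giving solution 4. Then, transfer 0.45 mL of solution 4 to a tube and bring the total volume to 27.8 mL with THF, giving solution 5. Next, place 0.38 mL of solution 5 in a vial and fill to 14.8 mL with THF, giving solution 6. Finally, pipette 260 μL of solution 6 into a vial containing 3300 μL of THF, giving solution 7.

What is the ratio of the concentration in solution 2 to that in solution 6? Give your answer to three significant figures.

Step 1: 420 μL + 5 mL = 5420 μL total → factor 5420/420 = 12.905
Step 2: 0.65 mL brought to 13.7 mL → factor 13.7/0.65 = 21.077
Step 3: 130 μL + 3.3 mL = 3430 μL total → factor 3430/130 = 26.385
Step 4: 1.15 mL + 23.2 mL = 24.35 mL total → factor 24.35/1.15 = 21.174
Step 5: 0.45 mL brought to 27.8 mL → factor 27.8/0.45 = 61.778
Step 6: 0.38 mL brought to 14.8 mL → factor 14.8/0.38 = 38.947
Dilution factor to solution 2 = 271.99; to solution 6 = 3.6561 × 10^8
[solution 2]/[solution 6] = (factor to solution 6)/(factor to solution 2) = 3.6561 × 10^8/271.99 = 1.34 × 10^6

1.34 × 10^6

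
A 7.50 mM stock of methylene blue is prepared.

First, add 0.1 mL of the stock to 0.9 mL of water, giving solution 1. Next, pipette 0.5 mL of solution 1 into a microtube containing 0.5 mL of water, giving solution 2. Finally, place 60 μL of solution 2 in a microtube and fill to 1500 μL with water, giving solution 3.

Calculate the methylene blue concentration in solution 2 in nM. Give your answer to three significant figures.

Step 1: 0.1 mL + 0.9 mL = 1 mL total → factor 1/0.1 = 10
Step 2: 0.5 mL + 0.5 mL = 1 mL total → factor 1/0.5 = 2
Dilution factor through solution 2 = 10 × 2 = 20
[solution 2] = 7.50 mM / 20 = 0.3750 mM = 3.75 × 10^5 nM

3.75 × 10^5 nM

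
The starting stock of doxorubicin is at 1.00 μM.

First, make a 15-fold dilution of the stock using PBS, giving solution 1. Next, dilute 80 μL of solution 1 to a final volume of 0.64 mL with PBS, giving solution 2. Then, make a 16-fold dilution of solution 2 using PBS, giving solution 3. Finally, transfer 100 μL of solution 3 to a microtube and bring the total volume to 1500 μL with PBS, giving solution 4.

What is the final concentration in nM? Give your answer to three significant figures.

Step 1: 15-fold → factor 15
Step 2: 80 μL brought to 0.64 mL → factor 640/80 = 8
Step 3: 16-fold → factor 16
Step 4: 100 μL brought to 1500 μL → factor 1500/100 = 15
Overall dilution factor = 15 × 8 × 16 × 15 = 28800
Final = 1.00 μM / 28800 = 3.472 × 10^-5 μM = 0.0347 nM

0.0347 nM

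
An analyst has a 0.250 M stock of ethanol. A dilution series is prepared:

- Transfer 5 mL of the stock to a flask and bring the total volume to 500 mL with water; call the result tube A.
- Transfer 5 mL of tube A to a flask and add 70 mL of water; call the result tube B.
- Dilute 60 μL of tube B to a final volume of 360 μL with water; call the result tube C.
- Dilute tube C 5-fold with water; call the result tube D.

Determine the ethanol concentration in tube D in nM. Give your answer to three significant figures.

5.56 × 10^3 nM

Step 1: 5 mL brought to 500 mL → factor 500/5 = 100
Step 2: 5 mL + 70 mL = 75 mL total → factor 75/5 = 15
Step 3: 60 μL brought to 360 μL → factor 360/60 = 6
Step 4: 5-fold → factor 5
Overall dilution factor = 100 × 15 × 6 × 5 = 45000
Final = 0.250 M / 45000 = 5.556 × 10^-6 M = 5.56 × 10^3 nM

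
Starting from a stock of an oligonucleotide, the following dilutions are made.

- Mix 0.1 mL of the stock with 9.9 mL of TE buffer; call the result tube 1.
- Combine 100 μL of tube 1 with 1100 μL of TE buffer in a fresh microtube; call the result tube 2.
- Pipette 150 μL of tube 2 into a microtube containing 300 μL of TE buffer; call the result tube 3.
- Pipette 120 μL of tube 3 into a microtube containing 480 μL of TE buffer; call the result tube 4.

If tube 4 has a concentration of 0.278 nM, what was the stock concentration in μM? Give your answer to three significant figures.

5.00 μM

Step 1: 0.1 mL + 9.9 mL = 10 mL total → factor 10/0.1 = 100
Step 2: 100 μL + 1100 μL = 1200 μL total → factor 1200/100 = 12
Step 3: 150 μL + 300 μL = 450 μL total → factor 450/150 = 3
Step 4: 120 μL + 480 μL = 600 μL total → factor 600/120 = 5
Overall dilution factor = 100 × 12 × 3 × 5 = 18000
Stock = 0.278 nM × 18000 = 5004 nM = 5.00 μM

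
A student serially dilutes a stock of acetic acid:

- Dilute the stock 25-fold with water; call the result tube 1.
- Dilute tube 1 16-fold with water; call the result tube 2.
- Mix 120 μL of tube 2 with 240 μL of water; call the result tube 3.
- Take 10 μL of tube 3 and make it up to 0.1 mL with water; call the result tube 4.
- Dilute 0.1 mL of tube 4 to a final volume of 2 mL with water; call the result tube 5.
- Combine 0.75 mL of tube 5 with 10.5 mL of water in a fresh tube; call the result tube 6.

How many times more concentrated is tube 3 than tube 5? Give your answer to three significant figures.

Step 1: 25-fold → factor 25
Step 2: 16-fold → factor 16
Step 3: 120 μL + 240 μL = 360 μL total → factor 360/120 = 3
Step 4: 10 μL brought to 0.1 mL → factor 100/10 = 10
Step 5: 0.1 mL brought to 2 mL → factor 2/0.1 = 20
Dilution factor to tube 3 = 1200; to tube 5 = 2.4 × 10^5
[tube 3]/[tube 5] = (factor to tube 5)/(factor to tube 3) = 2.4 × 10^5/1200 = 200

200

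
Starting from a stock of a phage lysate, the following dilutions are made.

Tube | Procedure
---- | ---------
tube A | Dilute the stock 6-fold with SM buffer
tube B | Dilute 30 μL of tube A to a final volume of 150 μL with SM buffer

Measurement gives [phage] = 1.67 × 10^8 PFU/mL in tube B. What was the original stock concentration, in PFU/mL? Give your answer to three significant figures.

5.01 × 10^9 PFU/mL

Step 1: 6-fold → factor 6
Step 2: 30 μL brought to 150 μL → factor 150/30 = 5
Overall dilution factor = 6 × 5 = 30
Stock = 1.67 × 10^8 PFU/mL × 30 = 5.01 × 10^9 PFU/mL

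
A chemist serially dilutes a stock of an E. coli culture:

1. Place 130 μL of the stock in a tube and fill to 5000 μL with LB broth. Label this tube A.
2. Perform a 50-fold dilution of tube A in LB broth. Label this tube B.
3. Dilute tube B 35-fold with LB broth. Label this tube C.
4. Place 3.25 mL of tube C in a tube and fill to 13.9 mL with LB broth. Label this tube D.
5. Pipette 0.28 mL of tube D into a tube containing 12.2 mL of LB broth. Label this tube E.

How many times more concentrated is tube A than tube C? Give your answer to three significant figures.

Step 1: 130 μL brought to 5000 μL → factor 5000/130 = 38.462
Step 2: 50-fold → factor 50
Step 3: 35-fold → factor 35
Dilution factor to tube A = 38.462; to tube C = 67308
[tube A]/[tube C] = (factor to tube C)/(factor to tube A) = 67308/38.462 = 1.75 × 10^3

1.75 × 10^3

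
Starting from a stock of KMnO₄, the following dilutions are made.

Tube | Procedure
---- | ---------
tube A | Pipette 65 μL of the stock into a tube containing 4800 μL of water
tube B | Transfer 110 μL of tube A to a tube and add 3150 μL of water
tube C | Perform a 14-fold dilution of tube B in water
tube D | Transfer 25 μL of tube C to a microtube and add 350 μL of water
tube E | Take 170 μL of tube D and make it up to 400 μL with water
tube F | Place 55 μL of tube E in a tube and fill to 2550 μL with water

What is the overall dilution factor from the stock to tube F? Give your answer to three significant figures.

5.08 × 10^7

Step 1: 65 μL + 4800 μL = 4865 μL total → factor 4865/65 = 74.846
Step 2: 110 μL + 3150 μL = 3260 μL total → factor 3260/110 = 29.636
Step 3: 14-fold → factor 14
Step 4: 25 μL + 350 μL = 375 μL total → factor 375/25 = 15
Step 5: 170 μL brought to 400 μL → factor 400/170 = 2.3529
Step 6: 55 μL brought to 2550 μL → factor 2550/55 = 46.364
Overall dilution factor = 74.846 × 29.636 × 14 × 15 × 2.3529 × 46.364 = 5.0816 × 10^7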